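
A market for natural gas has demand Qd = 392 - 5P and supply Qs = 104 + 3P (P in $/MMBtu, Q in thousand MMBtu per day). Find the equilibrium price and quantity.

P* = 36, Q* = 212

The market clears where 392 - 5P = 104 + 3P. Rearranging, 8P = 288, hence P* = 36.
Then Q* = 392 - 5(36) = 212.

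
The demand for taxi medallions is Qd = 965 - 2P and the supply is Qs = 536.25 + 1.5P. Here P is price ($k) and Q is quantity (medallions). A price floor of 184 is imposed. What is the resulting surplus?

Surplus = 215.25

At P = 184: Qd = 597 and Qs = 812.25.
Surplus = Qs - Qd = 812.25 - 597 = 215.25.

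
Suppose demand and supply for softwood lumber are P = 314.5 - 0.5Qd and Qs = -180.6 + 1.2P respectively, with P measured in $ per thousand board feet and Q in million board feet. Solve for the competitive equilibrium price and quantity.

Solving each curve for Q: Qd = 629 - 2P.
Equating demand and supply, 629 - 2P = -180.6 + 1.2P gives 3.2P = 809.6, so P* = 253.
Plugging P* into demand: Q* = 629 - 2(253) = 123.

P* = 253, Q* = 123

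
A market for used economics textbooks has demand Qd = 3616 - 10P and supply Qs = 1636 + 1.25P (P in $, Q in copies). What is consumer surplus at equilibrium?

Consumer surplus = 172236.8

The market clears where 3616 - 10P = 1636 + 1.25P. Rearranging, 11.25P = 1980, hence P* = 176.
Plugging P* into demand: Q* = 3616 - 10(176) = 1856.
Demand choke price (Qd = 0): P = 3616/10 = 361.6. Consumer surplus = ½ × (361.6 - 176) × 1856 = 172236.8.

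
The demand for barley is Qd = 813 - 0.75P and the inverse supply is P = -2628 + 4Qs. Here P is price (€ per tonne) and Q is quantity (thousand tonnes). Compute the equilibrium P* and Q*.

P* = 156, Q* = 696

Rewriting in direct form: Qs = 657 + 0.25P.
Equating demand and supply, 813 - 0.75P = 657 + 0.25P gives P = 156, so P* = 156.
From the demand curve, Q* = 813 - 0.75(156) = 696.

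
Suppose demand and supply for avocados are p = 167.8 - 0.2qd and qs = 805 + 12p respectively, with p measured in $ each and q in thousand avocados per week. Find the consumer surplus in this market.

Consumer surplus = 68724.1

Inverting to quantity form: qd = 839 - 5p.
The market clears where 839 - 5p = 805 + 12p. Rearranging, 17p = 34, hence p* = 2.
From the demand curve, q* = 839 - 5(2) = 829.
Demand choke price (qd = 0): p = 839/5 = 167.8. Consumer surplus = ½ × (167.8 - 2) × 829 = 68724.1.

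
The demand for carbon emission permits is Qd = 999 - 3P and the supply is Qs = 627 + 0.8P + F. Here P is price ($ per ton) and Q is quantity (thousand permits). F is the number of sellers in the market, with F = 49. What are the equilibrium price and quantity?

P* = 85, Q* = 744

With F = 49, supply is Qs = 676 + 0.8P.
Set Qd = Qs: 999 - 3P = 676 + 0.8P, so 323 = 3.8P and P* = 85.
Substitute back: Q* = 999 - 3(85) = 744.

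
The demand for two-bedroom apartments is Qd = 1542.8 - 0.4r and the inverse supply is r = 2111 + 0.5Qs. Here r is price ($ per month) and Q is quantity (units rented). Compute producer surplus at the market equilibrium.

Rewriting in direct form: Qs = -4222 + 2r.
The market clears where 1542.8 - 0.4r = -4222 + 2r. Rearranging, 2.4r = 5764.8, hence r* = 2402.
Substitute back: Q* = 1542.8 - 0.4(2402) = 582.
Supply choke price (Qs = 0): r = 2111. Producer surplus = ½ × (2402 - 2111) × 582 = 84681.

Producer surplus = 84681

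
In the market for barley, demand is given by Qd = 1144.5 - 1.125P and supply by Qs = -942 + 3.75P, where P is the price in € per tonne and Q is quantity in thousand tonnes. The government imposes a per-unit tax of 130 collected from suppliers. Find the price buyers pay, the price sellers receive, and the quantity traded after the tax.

P_b = 528, P_s = 398, Q = 550.5

Suppliers keep P_s = P_b - 130 per unit, so supply in terms of the buyer price is Qs = -1429.5 + 3.75P_b.
Set Qd = Qs: 1144.5 - 1.125P_b = -1429.5 + 3.75P_b, so 2574 = 4.875P_b and P_b = 528.
Then P_s = 528 - 130 = 398 and Q = 1144.5 - 1.125(528) = 550.5.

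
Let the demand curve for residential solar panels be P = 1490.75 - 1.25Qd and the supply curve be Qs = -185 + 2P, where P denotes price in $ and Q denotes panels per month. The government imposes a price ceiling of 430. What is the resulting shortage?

Shortage = 173.6

Rewriting in direct form: Qd = 1192.6 - 0.8P.
At P = 430: Qd = 848.6 and Qs = 675.
Shortage = Qd - Qs = 848.6 - 675 = 173.6.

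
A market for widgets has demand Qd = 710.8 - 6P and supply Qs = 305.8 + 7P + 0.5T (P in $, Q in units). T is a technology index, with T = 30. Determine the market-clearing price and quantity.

P* = 30, Q* = 530.8

With T = 30, supply is Qs = 320.8 + 7P.
The market clears where 710.8 - 6P = 320.8 + 7P. Rearranging, 13P = 390, hence P* = 30.
Then Q* = 710.8 - 6(30) = 530.8.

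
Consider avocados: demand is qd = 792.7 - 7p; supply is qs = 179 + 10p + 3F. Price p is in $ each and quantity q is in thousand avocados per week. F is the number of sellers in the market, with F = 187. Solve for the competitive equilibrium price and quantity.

p* = 3.1, q* = 771

With F = 187, supply is qs = 740 + 10p.
Equating demand and supply, 792.7 - 7p = 740 + 10p gives 17p = 52.7, so p* = 3.1.
Plugging p* into demand: q* = 792.7 - 7(3.1) = 771.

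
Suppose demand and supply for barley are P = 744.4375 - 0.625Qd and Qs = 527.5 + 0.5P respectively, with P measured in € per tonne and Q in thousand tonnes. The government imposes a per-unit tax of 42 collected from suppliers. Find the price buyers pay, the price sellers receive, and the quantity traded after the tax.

P_b = 326, P_s = 284, Q = 669.5

Rewriting in direct form: Qd = 1191.1 - 1.6P.
With a tax of 42 on suppliers, they supply based on the net price P_s = P_b - 42, so Qs = 506.5 + 0.5P_b.
Set Qd = Qs: 1191.1 - 1.6P_b = 506.5 + 0.5P_b, so 684.6 = 2.1P_b and P_b = 326.
Then P_s = 326 - 42 = 284 and Q = 1191.1 - 1.6(326) = 669.5.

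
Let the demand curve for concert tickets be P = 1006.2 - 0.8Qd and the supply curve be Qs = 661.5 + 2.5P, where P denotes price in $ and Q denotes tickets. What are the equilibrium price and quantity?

Rewriting in direct form: Qd = 1257.75 - 1.25P.
The market clears where 1257.75 - 1.25P = 661.5 + 2.5P. Rearranging, 3.75P = 596.25, hence P* = 159.
Then Q* = 1257.75 - 1.25(159) = 1059.

P* = 159, Q* = 1059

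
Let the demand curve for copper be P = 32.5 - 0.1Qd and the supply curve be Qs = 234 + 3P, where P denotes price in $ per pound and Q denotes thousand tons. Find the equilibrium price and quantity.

P* = 7, Q* = 255

In direct form, Qd = 325 - 10P.
At equilibrium Qd = Qs, so 325 - 10P = 234 + 3P; collecting terms, 91 = 13P and P* = 7.
From the demand curve, Q* = 325 - 10(7) = 255.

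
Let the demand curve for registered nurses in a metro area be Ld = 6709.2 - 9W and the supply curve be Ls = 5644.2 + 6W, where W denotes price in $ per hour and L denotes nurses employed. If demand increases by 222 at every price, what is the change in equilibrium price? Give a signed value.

ΔW = 14.8

Equating demand and supply, 6709.2 - 9W = 5644.2 + 6W gives 15W = 1065, so W* = 71.
From the demand curve, L* = 6709.2 - 9(71) = 6070.2.
After the shift, demand is Ld = 6931.2 - 9W.
New equilibrium: 1287 = 15W, so W = 85.8 and L = 6159.
ΔW = 85.8 - 71 = 14.8.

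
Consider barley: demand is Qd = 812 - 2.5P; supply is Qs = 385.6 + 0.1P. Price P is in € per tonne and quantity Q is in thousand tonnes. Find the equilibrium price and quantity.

Set Qd = Qs: 812 - 2.5P = 385.6 + 0.1P, so 426.4 = 2.6P and P* = 164.
From the demand curve, Q* = 812 - 2.5(164) = 402.

P* = 164, Q* = 402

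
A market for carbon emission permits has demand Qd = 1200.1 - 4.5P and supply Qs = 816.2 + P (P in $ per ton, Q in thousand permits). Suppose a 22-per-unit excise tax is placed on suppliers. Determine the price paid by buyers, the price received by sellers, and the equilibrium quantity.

The tax drives a wedge P_b - P_s = 22. Substituting P_s = P_b - 22 into supply: Qs = 794.2 + P_b.
Set Qd = Qs: 1200.1 - 4.5P_b = 794.2 + P_b, so 405.9 = 5.5P_b and P_b = 73.8.
So P_s = 51.8 and the quantity traded is Q = 1200.1 - 4.5(73.8) = 868.

P_b = 73.8, P_s = 51.8, Q = 868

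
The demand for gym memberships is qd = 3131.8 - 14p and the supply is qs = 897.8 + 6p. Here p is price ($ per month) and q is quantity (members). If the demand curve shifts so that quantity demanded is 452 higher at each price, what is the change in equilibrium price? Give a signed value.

Equating demand and supply, 3131.8 - 14p = 897.8 + 6p gives 20p = 2234, so p* = 111.7.
Substitute back: q* = 3131.8 - 14(111.7) = 1568.
After the shift, demand is qd = 3583.8 - 14p.
New equilibrium: 2686 = 20p, so p = 134.3 and q = 1703.6.
Δp = 134.3 - 111.7 = 22.6.

Δp = 22.6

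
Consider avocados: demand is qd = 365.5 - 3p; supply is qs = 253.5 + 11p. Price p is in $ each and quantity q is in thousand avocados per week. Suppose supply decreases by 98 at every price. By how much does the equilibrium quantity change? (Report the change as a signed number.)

Δq = -21

Set qd = qs: 365.5 - 3p = 253.5 + 11p, so 112 = 14p and p* = 8.
From the demand curve, q* = 365.5 - 3(8) = 341.5.
After the shift, supply is qs = 155.5 + 11p.
New equilibrium: 210 = 14p, so p = 15 and q = 320.5.
Δq = 320.5 - 341.5 = -21.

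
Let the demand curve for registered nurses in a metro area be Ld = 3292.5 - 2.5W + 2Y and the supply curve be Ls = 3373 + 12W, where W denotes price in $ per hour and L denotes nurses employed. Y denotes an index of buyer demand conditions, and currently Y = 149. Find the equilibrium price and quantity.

W* = 15, L* = 3553

With Y = 149, demand is Ld = 3590.5 - 2.5W.
Equating demand and supply, 3590.5 - 2.5W = 3373 + 12W gives 14.5W = 217.5, so W* = 15.
From the demand curve, L* = 3590.5 - 2.5(15) = 3553.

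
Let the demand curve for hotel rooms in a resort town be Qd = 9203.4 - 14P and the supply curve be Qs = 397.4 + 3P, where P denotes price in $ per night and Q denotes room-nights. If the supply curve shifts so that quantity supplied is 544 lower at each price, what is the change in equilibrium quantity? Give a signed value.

Equating demand and supply, 9203.4 - 14P = 397.4 + 3P gives 17P = 8806, so P* = 518.
Plugging P* into demand: Q* = 9203.4 - 14(518) = 1951.4.
After the shift, supply is Qs = -146.6 + 3P.
The new intersection has 9350 = 17P, i.e. P = 550, Q = 1503.4.
ΔQ = 1503.4 - 1951.4 = -448.

ΔQ = -448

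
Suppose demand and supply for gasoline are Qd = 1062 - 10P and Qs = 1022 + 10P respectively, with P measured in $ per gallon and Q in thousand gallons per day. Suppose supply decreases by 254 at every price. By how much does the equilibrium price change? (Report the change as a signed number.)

ΔP = 12.7

Equating demand and supply, 1062 - 10P = 1022 + 10P gives 20P = 40, so P* = 2.
Substitute back: Q* = 1062 - 10(2) = 1042.
After the shift, supply is Qs = 768 + 10P.
New equilibrium: 294 = 20P, so P = 14.7 and Q = 915.
ΔP = 14.7 - 2 = 12.7.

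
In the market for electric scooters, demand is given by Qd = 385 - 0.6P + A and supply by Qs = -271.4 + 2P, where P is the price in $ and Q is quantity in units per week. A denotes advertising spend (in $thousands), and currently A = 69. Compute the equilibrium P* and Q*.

P* = 279, Q* = 286.6

With A = 69, demand is Qd = 454 - 0.6P.
At equilibrium Qd = Qs, so 454 - 0.6P = -271.4 + 2P; collecting terms, 725.4 = 2.6P and P* = 279.
From the demand curve, Q* = 454 - 0.6(279) = 286.6.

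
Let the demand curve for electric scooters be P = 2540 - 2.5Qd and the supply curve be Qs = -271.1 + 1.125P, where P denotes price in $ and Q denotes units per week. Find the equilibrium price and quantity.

P* = 844, Q* = 678.4

Rewriting in direct form: Qd = 1016 - 0.4P.
At equilibrium Qd = Qs, so 1016 - 0.4P = -271.1 + 1.125P; collecting terms, 1287.1 = 1.525P and P* = 844.
Plugging P* into demand: Q* = 1016 - 0.4(844) = 678.4.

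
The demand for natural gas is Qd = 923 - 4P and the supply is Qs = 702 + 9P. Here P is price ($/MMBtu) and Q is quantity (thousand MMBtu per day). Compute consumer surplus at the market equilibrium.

Set Qd = Qs: 923 - 4P = 702 + 9P, so 221 = 13P and P* = 17.
Substitute back: Q* = 923 - 4(17) = 855.
Demand choke price (Qd = 0): P = 923/4 = 230.75. Consumer surplus = ½ × (230.75 - 17) × 855 = 91378.125.

Consumer surplus = 91378.125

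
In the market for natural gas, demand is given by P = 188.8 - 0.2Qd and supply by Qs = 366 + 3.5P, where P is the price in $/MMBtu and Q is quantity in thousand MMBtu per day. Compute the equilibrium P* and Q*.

Solving each curve for Q: Qd = 944 - 5P.
The market clears where 944 - 5P = 366 + 3.5P. Rearranging, 8.5P = 578, hence P* = 68.
Substitute back: Q* = 944 - 5(68) = 604.

P* = 68, Q* = 604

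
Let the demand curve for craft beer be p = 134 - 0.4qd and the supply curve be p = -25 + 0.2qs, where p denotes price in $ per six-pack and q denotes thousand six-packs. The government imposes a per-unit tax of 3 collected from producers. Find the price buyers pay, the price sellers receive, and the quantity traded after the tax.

Solving each curve for q: qd = 335 - 2.5p and qs = 125 + 5p.
The tax drives a wedge p_b - p_s = 3. Substituting p_s = p_b - 3 into supply: qs = 110 + 5p_b.
Equate demand and the shifted supply: 335 - 2.5p_b = 110 + 5p_b, giving 7.5p_b = 225, so p_b = 30.
Then p_s = 30 - 3 = 27 and q = 335 - 2.5(30) = 260.

p_b = 30, p_s = 27, q = 260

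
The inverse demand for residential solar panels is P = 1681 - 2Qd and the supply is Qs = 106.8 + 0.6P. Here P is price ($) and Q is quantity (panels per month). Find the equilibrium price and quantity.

In direct form, Qd = 840.5 - 0.5P.
Equating demand and supply, 840.5 - 0.5P = 106.8 + 0.6P gives 1.1P = 733.7, so P* = 667.
From the demand curve, Q* = 840.5 - 0.5(667) = 507.

P* = 667, Q* = 507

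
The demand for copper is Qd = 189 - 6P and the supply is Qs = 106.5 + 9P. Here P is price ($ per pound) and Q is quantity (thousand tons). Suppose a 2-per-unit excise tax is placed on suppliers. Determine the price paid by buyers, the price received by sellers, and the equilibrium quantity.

With a tax of 2 on suppliers, they supply based on the net price P_s = P_b - 2, so Qs = 88.5 + 9P_b.
Equate demand and the shifted supply: 189 - 6P_b = 88.5 + 9P_b, giving 15P_b = 100.5, so P_b = 6.7.
Then P_s = 6.7 - 2 = 4.7 and Q = 189 - 6(6.7) = 148.8.

P_b = 6.7, P_s = 4.7, Q = 148.8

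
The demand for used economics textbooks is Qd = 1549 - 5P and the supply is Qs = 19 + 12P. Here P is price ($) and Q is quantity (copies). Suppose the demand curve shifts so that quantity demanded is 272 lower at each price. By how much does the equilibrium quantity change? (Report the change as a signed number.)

ΔQ = -192

Set Qd = Qs: 1549 - 5P = 19 + 12P, so 1530 = 17P and P* = 90.
Then Q* = 1549 - 5(90) = 1099.
After the shift, demand is Qd = 1277 - 5P.
The new intersection has 1258 = 17P, i.e. P = 74, Q = 907.
ΔQ = 907 - 1099 = -192.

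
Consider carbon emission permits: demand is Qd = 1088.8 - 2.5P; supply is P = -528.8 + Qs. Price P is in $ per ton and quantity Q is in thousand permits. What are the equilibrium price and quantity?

P* = 160, Q* = 688.8

Solving each curve for Q: Qs = 528.8 + P.
Equating demand and supply, 1088.8 - 2.5P = 528.8 + P gives 3.5P = 560, so P* = 160.
Substitute back: Q* = 1088.8 - 2.5(160) = 688.8.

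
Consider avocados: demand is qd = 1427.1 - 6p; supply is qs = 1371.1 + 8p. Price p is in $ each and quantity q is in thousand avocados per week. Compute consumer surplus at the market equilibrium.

The market clears where 1427.1 - 6p = 1371.1 + 8p. Rearranging, 14p = 56, hence p* = 4.
Plugging p* into demand: q* = 1427.1 - 6(4) = 1403.1.
Demand choke price (qd = 0): p = 1427.1/6 = 237.85. Consumer surplus = ½ × (237.85 - 4) × 1403.1 = 164057.4675.

Consumer surplus = 164057.4675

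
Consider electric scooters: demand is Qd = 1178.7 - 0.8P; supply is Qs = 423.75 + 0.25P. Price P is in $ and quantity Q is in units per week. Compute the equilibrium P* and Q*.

Set Qd = Qs: 1178.7 - 0.8P = 423.75 + 0.25P, so 754.95 = 1.05P and P* = 719.
Plugging P* into demand: Q* = 1178.7 - 0.8(719) = 603.5.

P* = 719, Q* = 603.5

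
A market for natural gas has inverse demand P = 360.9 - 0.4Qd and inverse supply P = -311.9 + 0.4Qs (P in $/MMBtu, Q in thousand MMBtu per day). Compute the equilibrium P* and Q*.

Inverting to quantity form: Qd = 902.25 - 2.5P and Qs = 779.75 + 2.5P.
The market clears where 902.25 - 2.5P = 779.75 + 2.5P. Rearranging, 5P = 122.5, hence P* = 24.5.
From the demand curve, Q* = 902.25 - 2.5(24.5) = 841.

P* = 24.5, Q* = 841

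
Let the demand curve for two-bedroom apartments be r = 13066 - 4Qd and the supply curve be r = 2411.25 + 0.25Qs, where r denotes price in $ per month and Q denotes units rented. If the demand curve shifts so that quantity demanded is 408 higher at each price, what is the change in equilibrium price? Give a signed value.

Solving each curve for Q: Qd = 3266.5 - 0.25r and Qs = -9645 + 4r.
Equating demand and supply, 3266.5 - 0.25r = -9645 + 4r gives 4.25r = 12911.5, so r* = 3038.
From the demand curve, Q* = 3266.5 - 0.25(3038) = 2507.
After the shift, demand is Qd = 3674.5 - 0.25r.
Re-solving, 4.25r = 13319.5 gives r = 3134 and Q = 2891.
Δr = 3134 - 3038 = 96.

Δr = 96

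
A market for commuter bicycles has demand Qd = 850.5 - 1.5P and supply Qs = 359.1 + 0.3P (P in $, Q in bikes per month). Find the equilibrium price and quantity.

The market clears where 850.5 - 1.5P = 359.1 + 0.3P. Rearranging, 1.8P = 491.4, hence P* = 273.
From the demand curve, Q* = 850.5 - 1.5(273) = 441.

P* = 273, Q* = 441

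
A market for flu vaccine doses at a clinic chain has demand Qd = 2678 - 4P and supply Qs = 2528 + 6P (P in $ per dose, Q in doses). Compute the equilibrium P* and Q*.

Set Qd = Qs: 2678 - 4P = 2528 + 6P, so 150 = 10P and P* = 15.
Then Q* = 2678 - 4(15) = 2618.

P* = 15, Q* = 2618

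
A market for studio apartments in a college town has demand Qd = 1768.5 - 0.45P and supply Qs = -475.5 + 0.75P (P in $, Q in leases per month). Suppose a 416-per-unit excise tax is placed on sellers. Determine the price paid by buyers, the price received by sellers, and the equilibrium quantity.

P_b = 2130, P_s = 1714, Q = 810

With a tax of 416 on sellers, they supply based on the net price P_s = P_b - 416, so Qs = -787.5 + 0.75P_b.
Equate demand and the shifted supply: 1768.5 - 0.45P_b = -787.5 + 0.75P_b, giving 1.2P_b = 2556, so P_b = 2130.
Then P_s = 2130 - 416 = 1714 and Q = 1768.5 - 0.45(2130) = 810.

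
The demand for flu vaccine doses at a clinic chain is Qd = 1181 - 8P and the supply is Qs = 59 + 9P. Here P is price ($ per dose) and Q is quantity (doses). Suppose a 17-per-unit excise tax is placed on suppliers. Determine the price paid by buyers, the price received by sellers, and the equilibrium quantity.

P_b = 75, P_s = 58, Q = 581

The tax drives a wedge P_b - P_s = 17. Substituting P_s = P_b - 17 into supply: Qs = -94 + 9P_b.
Set Qd = Qs: 1181 - 8P_b = -94 + 9P_b, so 1275 = 17P_b and P_b = 75.
Then P_s = 75 - 17 = 58 and Q = 1181 - 8(75) = 581.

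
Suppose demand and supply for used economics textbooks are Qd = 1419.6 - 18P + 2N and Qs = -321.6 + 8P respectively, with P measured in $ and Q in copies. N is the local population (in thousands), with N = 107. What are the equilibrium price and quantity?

P* = 75.2, Q* = 280

With N = 107, demand is Qd = 1633.6 - 18P.
At equilibrium Qd = Qs, so 1633.6 - 18P = -321.6 + 8P; collecting terms, 1955.2 = 26P and P* = 75.2.
Plugging P* into demand: Q* = 1633.6 - 18(75.2) = 280.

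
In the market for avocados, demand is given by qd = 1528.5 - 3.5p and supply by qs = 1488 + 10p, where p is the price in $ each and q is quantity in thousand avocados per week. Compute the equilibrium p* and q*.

Set qd = qs: 1528.5 - 3.5p = 1488 + 10p, so 40.5 = 13.5p and p* = 3.
Then q* = 1528.5 - 3.5(3) = 1518.

p* = 3, q* = 1518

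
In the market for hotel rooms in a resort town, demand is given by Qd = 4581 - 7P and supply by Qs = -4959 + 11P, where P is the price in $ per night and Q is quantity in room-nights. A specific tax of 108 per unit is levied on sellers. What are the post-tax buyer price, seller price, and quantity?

P_b = 596, P_s = 488, Q = 409

With a tax of 108 on sellers, they supply based on the net price P_s = P_b - 108, so Qs = -6147 + 11P_b.
Equate demand and the shifted supply: 4581 - 7P_b = -6147 + 11P_b, giving 18P_b = 10728, so P_b = 596.
Then P_s = 596 - 108 = 488 and Q = 4581 - 7(596) = 409.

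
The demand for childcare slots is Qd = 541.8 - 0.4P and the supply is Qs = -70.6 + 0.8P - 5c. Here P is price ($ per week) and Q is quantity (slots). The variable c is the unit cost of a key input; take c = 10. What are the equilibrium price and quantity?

P* = 552, Q* = 321

With c = 10, supply is Qs = -120.6 + 0.8P.
The market clears where 541.8 - 0.4P = -120.6 + 0.8P. Rearranging, 1.2P = 662.4, hence P* = 552.
Substitute back: Q* = 541.8 - 0.4(552) = 321.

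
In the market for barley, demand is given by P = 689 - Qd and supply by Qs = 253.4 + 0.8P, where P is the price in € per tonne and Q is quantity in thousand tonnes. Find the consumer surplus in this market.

Consumer surplus = 99904.5

In direct form, Qd = 689 - P.
Set Qd = Qs: 689 - P = 253.4 + 0.8P, so 435.6 = 1.8P and P* = 242.
From the demand curve, Q* = 689 - 242 = 447.
Demand choke price (Qd = 0): P = 689. Consumer surplus = ½ × (689 - 242) × 447 = 99904.5.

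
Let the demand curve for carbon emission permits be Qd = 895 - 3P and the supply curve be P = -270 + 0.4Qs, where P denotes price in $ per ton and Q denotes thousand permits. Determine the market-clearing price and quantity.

In direct form, Qs = 675 + 2.5P.
Equating demand and supply, 895 - 3P = 675 + 2.5P gives 5.5P = 220, so P* = 40.
Substitute back: Q* = 895 - 3(40) = 775.

P* = 40, Q* = 775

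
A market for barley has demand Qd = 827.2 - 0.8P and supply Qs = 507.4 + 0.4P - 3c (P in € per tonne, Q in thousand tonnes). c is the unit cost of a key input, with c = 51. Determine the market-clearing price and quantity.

With c = 51, supply is Qs = 354.4 + 0.4P.
The market clears where 827.2 - 0.8P = 354.4 + 0.4P. Rearranging, 1.2P = 472.8, hence P* = 394.
From the demand curve, Q* = 827.2 - 0.8(394) = 512.

P* = 394, Q* = 512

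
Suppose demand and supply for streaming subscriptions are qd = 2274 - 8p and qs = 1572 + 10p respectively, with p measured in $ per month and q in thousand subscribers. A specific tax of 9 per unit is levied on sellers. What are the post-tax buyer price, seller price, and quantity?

With a tax of 9 on sellers, they supply based on the net price p_s = p_b - 9, so qs = 1482 + 10p_b.
Equate demand and the shifted supply: 2274 - 8p_b = 1482 + 10p_b, giving 18p_b = 792, so p_b = 44.
Then p_s = 44 - 9 = 35 and q = 2274 - 8(44) = 1922.

p_b = 44, p_s = 35, q = 1922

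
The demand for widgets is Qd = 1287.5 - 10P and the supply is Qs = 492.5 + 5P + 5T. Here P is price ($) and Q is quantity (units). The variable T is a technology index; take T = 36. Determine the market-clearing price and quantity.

P* = 41, Q* = 877.5

With T = 36, supply is Qs = 672.5 + 5P.
The market clears where 1287.5 - 10P = 672.5 + 5P. Rearranging, 15P = 615, hence P* = 41.
Substitute back: Q* = 1287.5 - 10(41) = 877.5.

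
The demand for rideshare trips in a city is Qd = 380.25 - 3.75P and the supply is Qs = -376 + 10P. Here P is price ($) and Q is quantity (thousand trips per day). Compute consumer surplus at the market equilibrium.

Equating demand and supply, 380.25 - 3.75P = -376 + 10P gives 13.75P = 756.25, so P* = 55.
Then Q* = 380.25 - 3.75(55) = 174.
Demand choke price (Qd = 0): P = 380.25/3.75 = 101.4. Consumer surplus = ½ × (101.4 - 55) × 174 = 4036.8.

Consumer surplus = 4036.8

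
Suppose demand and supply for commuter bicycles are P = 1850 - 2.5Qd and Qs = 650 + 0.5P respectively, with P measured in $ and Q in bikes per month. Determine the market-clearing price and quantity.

P* = 100, Q* = 700

Rewriting in direct form: Qd = 740 - 0.4P.
Set Qd = Qs: 740 - 0.4P = 650 + 0.5P, so 90 = 0.9P and P* = 100.
Substitute back: Q* = 740 - 0.4(100) = 700.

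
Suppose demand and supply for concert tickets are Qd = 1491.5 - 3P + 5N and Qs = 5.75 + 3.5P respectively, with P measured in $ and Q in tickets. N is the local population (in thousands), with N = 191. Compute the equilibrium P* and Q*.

P* = 375.5, Q* = 1320

With N = 191, demand is Qd = 2446.5 - 3P.
Equating demand and supply, 2446.5 - 3P = 5.75 + 3.5P gives 6.5P = 2440.75, so P* = 375.5.
Then Q* = 2446.5 - 3(375.5) = 1320.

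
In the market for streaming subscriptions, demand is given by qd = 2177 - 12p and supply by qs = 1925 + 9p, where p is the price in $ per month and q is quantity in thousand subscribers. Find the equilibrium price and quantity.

Equating demand and supply, 2177 - 12p = 1925 + 9p gives 21p = 252, so p* = 12.
Plugging p* into demand: q* = 2177 - 12(12) = 2033.

p* = 12, q* = 2033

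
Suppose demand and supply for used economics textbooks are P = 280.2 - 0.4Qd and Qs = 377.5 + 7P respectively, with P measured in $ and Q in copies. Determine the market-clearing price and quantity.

P* = 34, Q* = 615.5

In direct form, Qd = 700.5 - 2.5P.
Set Qd = Qs: 700.5 - 2.5P = 377.5 + 7P, so 323 = 9.5P and P* = 34.
Plugging P* into demand: Q* = 700.5 - 2.5(34) = 615.5.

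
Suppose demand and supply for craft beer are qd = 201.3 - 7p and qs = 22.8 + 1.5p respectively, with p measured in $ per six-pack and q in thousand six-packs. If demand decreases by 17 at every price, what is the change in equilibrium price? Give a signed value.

Equating demand and supply, 201.3 - 7p = 22.8 + 1.5p gives 8.5p = 178.5, so p* = 21.
Then q* = 201.3 - 7(21) = 54.3.
After the shift, demand is qd = 184.3 - 7p.
Re-solving, 8.5p = 161.5 gives p = 19 and q = 51.3.
Δp = 19 - 21 = -2.

Δp = -2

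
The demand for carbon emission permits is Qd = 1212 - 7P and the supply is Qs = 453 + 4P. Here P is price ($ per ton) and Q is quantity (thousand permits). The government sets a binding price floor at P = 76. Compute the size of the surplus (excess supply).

At P = 76: Qd = 680 and Qs = 757.
Surplus = Qs - Qd = 757 - 680 = 77.

Surplus = 77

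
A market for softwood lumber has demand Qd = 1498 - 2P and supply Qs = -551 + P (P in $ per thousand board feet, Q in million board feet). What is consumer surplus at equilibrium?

Consumer surplus = 4356

Set Qd = Qs: 1498 - 2P = -551 + P, so 2049 = 3P and P* = 683.
Plugging P* into demand: Q* = 1498 - 2(683) = 132.
Demand choke price (Qd = 0): P = 1498/2 = 749. Consumer surplus = ½ × (749 - 683) × 132 = 4356.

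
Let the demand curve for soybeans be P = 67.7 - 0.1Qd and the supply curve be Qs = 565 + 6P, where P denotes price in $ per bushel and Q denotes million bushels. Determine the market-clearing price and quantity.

P* = 7, Q* = 607

Inverting to quantity form: Qd = 677 - 10P.
The market clears where 677 - 10P = 565 + 6P. Rearranging, 16P = 112, hence P* = 7.
Then Q* = 677 - 10(7) = 607.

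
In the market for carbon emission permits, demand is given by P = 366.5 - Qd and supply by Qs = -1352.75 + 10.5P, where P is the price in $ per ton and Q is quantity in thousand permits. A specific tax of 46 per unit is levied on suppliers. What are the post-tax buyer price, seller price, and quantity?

Solving each curve for Q: Qd = 366.5 - P.
Suppliers keep P_s = P_b - 46 per unit, so supply in terms of the buyer price is Qs = -1835.75 + 10.5P_b.
Market clearing requires 366.5 - P_b = -1835.75 + 10.5P_b; hence 2202.25 = 11.5P_b and P_b = 191.5.
Then P_s = 191.5 - 46 = 145.5 and Q = 366.5 - 191.5 = 175.

P_b = 191.5, P_s = 145.5, Q = 175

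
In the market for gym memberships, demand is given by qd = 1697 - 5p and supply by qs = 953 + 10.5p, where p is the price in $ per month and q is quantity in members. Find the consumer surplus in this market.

Equating demand and supply, 1697 - 5p = 953 + 10.5p gives 15.5p = 744, so p* = 48.
Plugging p* into demand: q* = 1697 - 5(48) = 1457.
Demand choke price (qd = 0): p = 1697/5 = 339.4. Consumer surplus = ½ × (339.4 - 48) × 1457 = 212284.9.

Consumer surplus = 212284.9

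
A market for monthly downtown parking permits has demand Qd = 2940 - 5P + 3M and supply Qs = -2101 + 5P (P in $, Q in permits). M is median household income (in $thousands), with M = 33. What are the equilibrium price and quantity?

With M = 33, demand is Qd = 3039 - 5P.
Equating demand and supply, 3039 - 5P = -2101 + 5P gives 10P = 5140, so P* = 514.
Substitute back: Q* = 3039 - 5(514) = 469.

P* = 514, Q* = 469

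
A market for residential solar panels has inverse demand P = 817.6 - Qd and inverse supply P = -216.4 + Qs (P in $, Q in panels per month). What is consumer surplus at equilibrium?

In direct form, Qd = 817.6 - P and Qs = 216.4 + P.
Set Qd = Qs: 817.6 - P = 216.4 + P, so 601.2 = 2P and P* = 300.6.
From the demand curve, Q* = 817.6 - 300.6 = 517.
Demand choke price (Qd = 0): P = 817.6. Consumer surplus = ½ × (817.6 - 300.6) × 517 = 133644.5.

Consumer surplus = 133644.5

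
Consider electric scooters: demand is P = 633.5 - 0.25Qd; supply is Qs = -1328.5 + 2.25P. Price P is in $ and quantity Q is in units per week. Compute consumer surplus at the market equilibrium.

Solving each curve for Q: Qd = 2534 - 4P.
At equilibrium Qd = Qs, so 2534 - 4P = -1328.5 + 2.25P; collecting terms, 3862.5 = 6.25P and P* = 618.
From the demand curve, Q* = 2534 - 4(618) = 62.
Demand choke price (Qd = 0): P = 2534/4 = 633.5. Consumer surplus = ½ × (633.5 - 618) × 62 = 480.5.

Consumer surplus = 480.5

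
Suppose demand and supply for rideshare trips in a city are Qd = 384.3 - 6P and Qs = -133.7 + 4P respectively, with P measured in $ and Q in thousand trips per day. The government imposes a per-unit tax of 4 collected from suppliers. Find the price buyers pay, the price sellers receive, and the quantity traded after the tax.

P_b = 53.4, P_s = 49.4, Q = 63.9

The tax drives a wedge P_b - P_s = 4. Substituting P_s = P_b - 4 into supply: Qs = -149.7 + 4P_b.
Market clearing requires 384.3 - 6P_b = -149.7 + 4P_b; hence 534 = 10P_b and P_b = 53.4.
So P_s = 49.4 and the quantity traded is Q = 384.3 - 6(53.4) = 63.9.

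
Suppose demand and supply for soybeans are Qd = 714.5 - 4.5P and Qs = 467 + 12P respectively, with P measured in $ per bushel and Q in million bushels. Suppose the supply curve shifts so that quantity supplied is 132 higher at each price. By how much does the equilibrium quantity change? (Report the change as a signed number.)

ΔQ = 36

Set Qd = Qs: 714.5 - 4.5P = 467 + 12P, so 247.5 = 16.5P and P* = 15.
From the demand curve, Q* = 714.5 - 4.5(15) = 647.
After the shift, supply is Qs = 599 + 12P.
New equilibrium: 115.5 = 16.5P, so P = 7 and Q = 683.
ΔQ = 683 - 647 = 36.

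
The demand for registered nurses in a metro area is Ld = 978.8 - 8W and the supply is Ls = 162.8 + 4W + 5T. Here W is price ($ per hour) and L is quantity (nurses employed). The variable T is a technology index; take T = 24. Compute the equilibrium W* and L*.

W* = 58, L* = 514.8

With T = 24, supply is Ls = 282.8 + 4W.
At equilibrium Ld = Ls, so 978.8 - 8W = 282.8 + 4W; collecting terms, 696 = 12W and W* = 58.
Plugging W* into demand: L* = 978.8 - 8(58) = 514.8.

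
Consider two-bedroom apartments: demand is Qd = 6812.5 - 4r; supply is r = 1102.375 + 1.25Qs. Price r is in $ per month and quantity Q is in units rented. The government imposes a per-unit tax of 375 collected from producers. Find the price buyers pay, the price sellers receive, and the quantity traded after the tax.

Rewriting in direct form: Qs = -881.9 + 0.8r.
Producers keep r_s = r_b - 375 per unit, so supply in terms of the buyer price is Qs = -1181.9 + 0.8r_b.
Equate demand and the shifted supply: 6812.5 - 4r_b = -1181.9 + 0.8r_b, giving 4.8r_b = 7994.4, so r_b = 1665.5.
So r_s = 1290.5 and the quantity traded is Q = 6812.5 - 4(1665.5) = 150.5.

r_b = 1665.5, r_s = 1290.5, Q = 150.5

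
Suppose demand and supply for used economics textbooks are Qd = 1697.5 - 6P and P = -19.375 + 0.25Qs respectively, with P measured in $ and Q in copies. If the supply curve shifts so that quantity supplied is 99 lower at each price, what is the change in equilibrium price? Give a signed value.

Rewriting in direct form: Qs = 77.5 + 4P.
Equating demand and supply, 1697.5 - 6P = 77.5 + 4P gives 10P = 1620, so P* = 162.
Substitute back: Q* = 1697.5 - 6(162) = 725.5.
After the shift, supply is Qs = -21.5 + 4P.
The new intersection has 1719 = 10P, i.e. P = 171.9, Q = 666.1.
ΔP = 171.9 - 162 = 9.9.

ΔP = 9.9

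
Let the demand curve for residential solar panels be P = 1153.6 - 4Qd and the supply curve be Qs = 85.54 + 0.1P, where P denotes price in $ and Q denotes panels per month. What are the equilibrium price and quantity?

Rewriting in direct form: Qd = 288.4 - 0.25P.
The market clears where 288.4 - 0.25P = 85.54 + 0.1P. Rearranging, 0.35P = 202.86, hence P* = 579.6.
Plugging P* into demand: Q* = 288.4 - 0.25(579.6) = 143.5.

P* = 579.6, Q* = 143.5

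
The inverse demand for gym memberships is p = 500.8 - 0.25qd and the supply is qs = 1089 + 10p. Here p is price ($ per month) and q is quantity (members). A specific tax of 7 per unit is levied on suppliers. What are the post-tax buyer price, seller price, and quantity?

p_b = 70.3, p_s = 63.3, q = 1722

In direct form, qd = 2003.2 - 4p.
Suppliers keep p_s = p_b - 7 per unit, so supply in terms of the buyer price is qs = 1019 + 10p_b.
Market clearing requires 2003.2 - 4p_b = 1019 + 10p_b; hence 984.2 = 14p_b and p_b = 70.3.
So p_s = 63.3 and the quantity traded is q = 2003.2 - 4(70.3) = 1722.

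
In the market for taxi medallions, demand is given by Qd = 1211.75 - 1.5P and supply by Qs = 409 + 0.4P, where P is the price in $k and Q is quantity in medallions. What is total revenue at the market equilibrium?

Total revenue = 244205

Equating demand and supply, 1211.75 - 1.5P = 409 + 0.4P gives 1.9P = 802.75, so P* = 422.5.
Plugging P* into demand: Q* = 1211.75 - 1.5(422.5) = 578.
Total revenue = P* × Q* = 422.5 × 578 = 244205.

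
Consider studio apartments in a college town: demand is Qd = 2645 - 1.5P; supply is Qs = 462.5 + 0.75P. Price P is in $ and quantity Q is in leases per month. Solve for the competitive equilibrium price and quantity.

P* = 970, Q* = 1190

Set Qd = Qs: 2645 - 1.5P = 462.5 + 0.75P, so 2182.5 = 2.25P and P* = 970.
Plugging P* into demand: Q* = 2645 - 1.5(970) = 1190.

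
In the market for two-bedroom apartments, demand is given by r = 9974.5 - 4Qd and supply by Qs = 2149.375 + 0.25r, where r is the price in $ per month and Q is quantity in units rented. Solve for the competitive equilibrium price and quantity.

Rewriting in direct form: Qd = 2493.625 - 0.25r.
Set Qd = Qs: 2493.625 - 0.25r = 2149.375 + 0.25r, so 344.25 = 0.5r and r* = 688.5.
Then Q* = 2493.625 - 0.25(688.5) = 2321.5.

r* = 688.5, Q* = 2321.5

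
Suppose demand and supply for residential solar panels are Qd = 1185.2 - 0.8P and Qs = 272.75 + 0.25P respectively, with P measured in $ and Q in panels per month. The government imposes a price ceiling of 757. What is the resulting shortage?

With P fixed at 757, quantity demanded is 579.6 and quantity supplied is 462.
Shortage = Qd - Qs = 579.6 - 462 = 117.6.

Shortage = 117.6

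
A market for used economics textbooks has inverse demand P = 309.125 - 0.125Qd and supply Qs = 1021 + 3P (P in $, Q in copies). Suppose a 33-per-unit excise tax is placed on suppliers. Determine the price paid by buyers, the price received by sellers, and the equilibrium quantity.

Solving each curve for Q: Qd = 2473 - 8P.
With a tax of 33 on suppliers, they supply based on the net price P_s = P_b - 33, so Qs = 922 + 3P_b.
Equate demand and the shifted supply: 2473 - 8P_b = 922 + 3P_b, giving 11P_b = 1551, so P_b = 141.
So P_s = 108 and the quantity traded is Q = 2473 - 8(141) = 1345.

P_b = 141, P_s = 108, Q = 1345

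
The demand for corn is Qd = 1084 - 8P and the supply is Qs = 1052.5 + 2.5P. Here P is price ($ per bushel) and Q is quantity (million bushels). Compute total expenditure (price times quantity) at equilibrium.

Total expenditure = 3180

At equilibrium Qd = Qs, so 1084 - 8P = 1052.5 + 2.5P; collecting terms, 31.5 = 10.5P and P* = 3.
From the demand curve, Q* = 1084 - 8(3) = 1060.
Total expenditure = P* × Q* = 3 × 1060 = 3180.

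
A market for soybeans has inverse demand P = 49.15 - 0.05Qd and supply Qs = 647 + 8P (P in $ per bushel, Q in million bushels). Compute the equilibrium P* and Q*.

P* = 12, Q* = 743

In direct form, Qd = 983 - 20P.
Set Qd = Qs: 983 - 20P = 647 + 8P, so 336 = 28P and P* = 12.
Substitute back: Q* = 983 - 20(12) = 743.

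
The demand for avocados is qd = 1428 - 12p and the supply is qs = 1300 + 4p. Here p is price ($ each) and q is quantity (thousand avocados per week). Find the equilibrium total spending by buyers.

Total spending by buyers = 10656

Equating demand and supply, 1428 - 12p = 1300 + 4p gives 16p = 128, so p* = 8.
Then q* = 1428 - 12(8) = 1332.
Total spending by buyers = p* × q* = 8 × 1332 = 10656.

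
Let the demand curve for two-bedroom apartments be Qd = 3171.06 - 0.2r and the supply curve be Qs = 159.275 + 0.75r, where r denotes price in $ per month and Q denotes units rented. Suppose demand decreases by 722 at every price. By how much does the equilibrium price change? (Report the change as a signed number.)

Δr = -760

Set Qd = Qs: 3171.06 - 0.2r = 159.275 + 0.75r, so 3011.785 = 0.95r and r* = 3170.3.
Substitute back: Q* = 3171.06 - 0.2(3170.3) = 2537.
After the shift, demand is Qd = 2449.06 - 0.2r.
The new intersection has 2289.785 = 0.95r, i.e. r = 2410.3, Q = 1967.
Δr = 2410.3 - 3170.3 = -760.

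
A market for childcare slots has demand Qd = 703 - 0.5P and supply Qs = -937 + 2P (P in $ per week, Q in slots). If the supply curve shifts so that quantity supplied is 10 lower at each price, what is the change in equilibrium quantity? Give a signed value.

At equilibrium Qd = Qs, so 703 - 0.5P = -937 + 2P; collecting terms, 1640 = 2.5P and P* = 656.
From the demand curve, Q* = 703 - 0.5(656) = 375.
After the shift, supply is Qs = -947 + 2P.
The new intersection has 1650 = 2.5P, i.e. P = 660, Q = 373.
ΔQ = 373 - 375 = -2.

ΔQ = -2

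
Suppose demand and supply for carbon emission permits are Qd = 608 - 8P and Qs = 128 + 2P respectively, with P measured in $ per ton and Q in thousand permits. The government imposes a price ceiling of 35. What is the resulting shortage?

Shortage = 130

With P fixed at 35, quantity demanded is 328 and quantity supplied is 198.
Shortage = Qd - Qs = 328 - 198 = 130.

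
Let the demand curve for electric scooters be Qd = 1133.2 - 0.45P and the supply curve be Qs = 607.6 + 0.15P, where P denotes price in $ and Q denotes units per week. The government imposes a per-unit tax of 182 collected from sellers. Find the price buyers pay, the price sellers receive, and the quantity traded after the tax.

P_b = 921.5, P_s = 739.5, Q = 718.525

The tax drives a wedge P_b - P_s = 182. Substituting P_s = P_b - 182 into supply: Qs = 580.3 + 0.15P_b.
Set Qd = Qs: 1133.2 - 0.45P_b = 580.3 + 0.15P_b, so 552.9 = 0.6P_b and P_b = 921.5.
Then P_s = 921.5 - 182 = 739.5 and Q = 1133.2 - 0.45(921.5) = 718.525.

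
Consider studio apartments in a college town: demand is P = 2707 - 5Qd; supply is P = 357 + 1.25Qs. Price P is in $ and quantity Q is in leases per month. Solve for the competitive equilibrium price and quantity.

P* = 827, Q* = 376

Rewriting in direct form: Qd = 541.4 - 0.2P and Qs = -285.6 + 0.8P.
At equilibrium Qd = Qs, so 541.4 - 0.2P = -285.6 + 0.8P; collecting terms, 827 = P and P* = 827.
Then Q* = 541.4 - 0.2(827) = 376.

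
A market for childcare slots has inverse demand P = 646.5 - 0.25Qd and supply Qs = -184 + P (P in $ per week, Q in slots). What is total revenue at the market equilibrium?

Total revenue = 204980

Inverting to quantity form: Qd = 2586 - 4P.
Equating demand and supply, 2586 - 4P = -184 + P gives 5P = 2770, so P* = 554.
Then Q* = 2586 - 4(554) = 370.
Total revenue = P* × Q* = 554 × 370 = 204980.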